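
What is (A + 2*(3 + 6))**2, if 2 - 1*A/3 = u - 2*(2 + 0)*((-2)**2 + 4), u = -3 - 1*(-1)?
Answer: 15876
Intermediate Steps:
u = -2 (u = -3 + 1 = -2)
A = 108 (A = 6 - 3*(-2 - 2*(2 + 0)*((-2)**2 + 4)) = 6 - 3*(-2 - 4*(4 + 4)) = 6 - 3*(-2 - 4*8) = 6 - 3*(-2 - 2*16) = 6 - 3*(-2 - 32) = 6 - 3*(-34) = 6 + 102 = 108)
(A + 2*(3 + 6))**2 = (108 + 2*(3 + 6))**2 = (108 + 2*9)**2 = (108 + 18)**2 = 126**2 = 15876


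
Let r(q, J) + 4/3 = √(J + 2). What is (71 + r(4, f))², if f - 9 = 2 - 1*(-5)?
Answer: 43843/9 + 418*√2 ≈ 5462.6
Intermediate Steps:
f = 16 (f = 9 + (2 - 1*(-5)) = 9 + (2 + 5) = 9 + 7 = 16)
r(q, J) = -4/3 + √(2 + J) (r(q, J) = -4/3 + √(J + 2) = -4/3 + √(2 + J))
(71 + r(4, f))² = (71 + (-4/3 + √(2 + 16)))² = (71 + (-4/3 + √18))² = (71 + (-4/3 + 3*√2))² = (209/3 + 3*√2)²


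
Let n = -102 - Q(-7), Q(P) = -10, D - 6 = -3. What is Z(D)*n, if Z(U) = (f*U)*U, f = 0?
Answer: 0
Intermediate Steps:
D = 3 (D = 6 - 3 = 3)
Z(U) = 0 (Z(U) = (0*U)*U = 0*U = 0)
n = -92 (n = -102 - 1*(-10) = -102 + 10 = -92)
Z(D)*n = 0*(-92) = 0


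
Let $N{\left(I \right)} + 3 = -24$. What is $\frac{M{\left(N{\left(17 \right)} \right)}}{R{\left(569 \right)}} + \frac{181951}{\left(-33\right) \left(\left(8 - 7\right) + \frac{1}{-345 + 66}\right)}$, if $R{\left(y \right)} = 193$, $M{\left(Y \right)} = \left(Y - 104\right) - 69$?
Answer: $- \frac{2136331}{386} \approx -5534.5$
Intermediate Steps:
$N{\left(I \right)} = -27$ ($N{\left(I \right)} = -3 - 24 = -27$)
$M{\left(Y \right)} = -173 + Y$ ($M{\left(Y \right)} = \left(-104 + Y\right) - 69 = -173 + Y$)
$\frac{M{\left(N{\left(17 \right)} \right)}}{R{\left(569 \right)}} + \frac{181951}{\left(-33\right) \left(\left(8 - 7\right) + \frac{1}{-345 + 66}\right)} = \frac{-173 - 27}{193} + \frac{181951}{\left(-33\right) \left(\left(8 - 7\right) + \frac{1}{-345 + 66}\right)} = \left(-200\right) \frac{1}{193} + \frac{181951}{\left(-33\right) \left(\left(8 - 7\right) + \frac{1}{-279}\right)} = - \frac{200}{193} + \frac{181951}{\left(-33\right) \left(1 - \frac{1}{279}\right)} = - \frac{200}{193} + \frac{181951}{\left(-33\right) \frac{278}{279}} = - \frac{200}{193} + \frac{181951}{- \frac{3058}{93}} = - \frac{200}{193} + 181951 \left(- \frac{93}{3058}\right) = - \frac{200}{193} - \frac{11067}{2} = - \frac{2136331}{386}$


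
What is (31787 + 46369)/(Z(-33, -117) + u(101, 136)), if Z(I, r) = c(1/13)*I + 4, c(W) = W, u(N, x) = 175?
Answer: 508014/1147 ≈ 442.91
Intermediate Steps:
Z(I, r) = 4 + I/13 (Z(I, r) = I/13 + 4 = 4 + I/13)
(31787 + 46369)/(Z(-33, -117) + u(101, 136)) = (31787 + 46369)/((4 + (1/13)*(-33)) + 175) = 78156/((4 - 33/13) + 175) = 78156/(19/13 + 175) = 78156/(2294/13) = 78156*(13/2294) = 508014/1147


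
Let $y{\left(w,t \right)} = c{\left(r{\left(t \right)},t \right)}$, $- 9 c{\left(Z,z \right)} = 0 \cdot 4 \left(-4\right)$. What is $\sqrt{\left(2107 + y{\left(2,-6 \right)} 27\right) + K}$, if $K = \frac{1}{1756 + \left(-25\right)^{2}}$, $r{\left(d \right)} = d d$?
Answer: $\frac{8 \sqrt{186639447}}{2381} \approx 45.902$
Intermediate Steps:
$r{\left(d \right)} = d^{2}$
$c{\left(Z,z \right)} = 0$ ($c{\left(Z,z \right)} = - \frac{0 \cdot 4 \left(-4\right)}{9} = - \frac{0 \left(-4\right)}{9} = \left(- \frac{1}{9}\right) 0 = 0$)
$y{\left(w,t \right)} = 0$
$K = \frac{1}{2381}$ ($K = \frac{1}{1756 + 625} = \frac{1}{2381} \approx 0.00041999$)
$\sqrt{\left(2107 + y{\left(2,-6 \right)} 27\right) + K} = \sqrt{\left(2107 + 0 \cdot 27\right) + \frac{1}{2381}} = \sqrt{\left(2107 + 0\right) + \frac{1}{2381}} = \sqrt{2107 + \frac{1}{2381}} = \sqrt{\frac{5016768}{2381}} = \frac{8 \sqrt{186639447}}{2381}$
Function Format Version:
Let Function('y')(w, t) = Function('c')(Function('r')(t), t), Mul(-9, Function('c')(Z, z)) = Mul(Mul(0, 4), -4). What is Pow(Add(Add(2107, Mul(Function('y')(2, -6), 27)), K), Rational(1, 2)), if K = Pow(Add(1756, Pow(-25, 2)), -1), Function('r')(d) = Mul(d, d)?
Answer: Mul(Rational(8, 2381), Pow(186639447, Rational(1, 2))) ≈ 45.902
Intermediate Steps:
Function('r')(d) = Pow(d, 2)
Function('c')(Z, z) = 0 (Function('c')(Z, z) = Mul(Rational(-1, 9), Mul(Mul(0, 4), -4)) = Mul(Rational(-1, 9), Mul(0, -4)) = Mul(Rational(-1, 9), 0) = 0)
Function('y')(w, t) = 0
K = Rational(1, 2381) (K = Pow(Add(1756, 625), -1) = Pow(2381, -1) = Rational(1, 2381) ≈ 0.00041999)
Pow(Add(Add(2107, Mul(Function('y')(2, -6), 27)), K), Rational(1, 2)) = Pow(Add(Add(2107, Mul(0, 27)), Rational(1, 2381)), Rational(1, 2)) = Pow(Add(Add(2107, 0), Rational(1, 2381)), Rational(1, 2)) = Pow(Add(2107, Rational(1, 2381)), Rational(1, 2)) = Pow(Rational(5016768, 2381), Rational(1, 2)) = Mul(Rational(8, 2381), Pow(186639447, Rational(1, 2)))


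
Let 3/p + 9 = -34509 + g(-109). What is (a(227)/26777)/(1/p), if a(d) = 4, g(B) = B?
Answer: -12/927207179 ≈ -1.2942e-8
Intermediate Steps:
p = -3/34627 (p = 3/(-9 + (-34509 - 109)) = 3/(-9 - 34618) = 3/(-34627) = 3*(-1/34627) = -3/34627 ≈ -8.6638e-5)
(a(227)/26777)/(1/p) = (4/26777)/(1/(-3/34627)) = (4*(1/26777))/(-34627/3) = (4/26777)*(-3/34627) = -12/927207179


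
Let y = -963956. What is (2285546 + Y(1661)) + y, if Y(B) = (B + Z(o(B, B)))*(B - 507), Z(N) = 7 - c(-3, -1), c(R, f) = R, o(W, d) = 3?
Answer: 3249924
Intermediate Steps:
Z(N) = 10 (Z(N) = 7 - 1*(-3) = 7 + 3 = 10)
Y(B) = (-507 + B)*(10 + B) (Y(B) = (B + 10)*(B - 507) = (10 + B)*(-507 + B) = (-507 + B)*(10 + B))
(2285546 + Y(1661)) + y = (2285546 + (-5070 + 1661² - 497*1661)) - 963956 = (2285546 + (-5070 + 2758921 - 825517)) - 963956 = (2285546 + 1928334) - 963956 = 4213880 - 963956 = 3249924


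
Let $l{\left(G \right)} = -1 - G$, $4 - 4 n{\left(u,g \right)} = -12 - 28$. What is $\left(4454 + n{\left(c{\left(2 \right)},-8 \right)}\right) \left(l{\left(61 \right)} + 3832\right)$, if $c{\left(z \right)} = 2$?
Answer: $16833050$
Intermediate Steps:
$n{\left(u,g \right)} = 11$ ($n{\left(u,g \right)} = 1 - \frac{-12 - 28}{4} = 1 - -10 = 1 + 10 = 11$)
$\left(4454 + n{\left(c{\left(2 \right)},-8 \right)}\right) \left(l{\left(61 \right)} + 3832\right) = \left(4454 + 11\right) \left(\left(-1 - 61\right) + 3832\right) = 4465 \left(\left(-1 - 61\right) + 3832\right) = 4465 \left(-62 + 3832\right) = 4465 \cdot 3770 = 16833050$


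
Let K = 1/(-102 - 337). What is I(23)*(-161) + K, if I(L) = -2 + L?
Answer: -1484260/439 ≈ -3381.0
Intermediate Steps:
K = -1/439 (K = 1/(-439) = -1/439 ≈ -0.0022779)
I(23)*(-161) + K = (-2 + 23)*(-161) - 1/439 = 21*(-161) - 1/439 = -3381 - 1/439 = -1484260/439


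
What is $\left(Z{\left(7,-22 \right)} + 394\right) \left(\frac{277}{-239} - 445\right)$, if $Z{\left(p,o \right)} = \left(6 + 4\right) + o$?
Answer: $- \frac{40733424}{239} \approx -1.7043 \cdot 10^{5}$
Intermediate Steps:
$Z{\left(p,o \right)} = 10 + o$
$\left(Z{\left(7,-22 \right)} + 394\right) \left(\frac{277}{-239} - 445\right) = \left(\left(10 - 22\right) + 394\right) \left(\frac{277}{-239} - 445\right) = \left(-12 + 394\right) \left(277 \left(- \frac{1}{239}\right) - 445\right) = 382 \left(- \frac{277}{239} - 445\right) = 382 \left(- \frac{106632}{239}\right) = - \frac{40733424}{239}$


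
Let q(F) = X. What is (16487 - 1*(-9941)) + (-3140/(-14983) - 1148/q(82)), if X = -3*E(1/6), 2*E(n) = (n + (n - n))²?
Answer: 808785480/14983 ≈ 53980.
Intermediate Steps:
E(n) = n²/2 (E(n) = (n + (n - n))²/2 = (n + 0)²/2 = n²/2)
X = -1/24 (X = -3*(1/6)²/2 = -3*(⅙)²/2 = -3/(2*36) = -3*1/72 = -1/24 ≈ -0.041667)
q(F) = -1/24
(16487 - 1*(-9941)) + (-3140/(-14983) - 1148/q(82)) = (16487 - 1*(-9941)) + (-3140/(-14983) - 1148/(-1/24)) = (16487 + 9941) + (-3140*(-1/14983) - 1148*(-24)) = 26428 + (3140/14983 + 27552) = 26428 + 412814756/14983 = 808785480/14983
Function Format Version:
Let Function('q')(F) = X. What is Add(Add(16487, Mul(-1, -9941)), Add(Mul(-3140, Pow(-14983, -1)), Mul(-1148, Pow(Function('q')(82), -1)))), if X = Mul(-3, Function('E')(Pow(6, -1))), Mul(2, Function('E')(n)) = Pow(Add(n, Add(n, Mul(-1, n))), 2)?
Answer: Rational(808785480, 14983) ≈ 53980.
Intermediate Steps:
Function('E')(n) = Mul(Rational(1, 2), Pow(n, 2)) (Function('E')(n) = Mul(Rational(1, 2), Pow(Add(n, Add(n, Mul(-1, n))), 2)) = Mul(Rational(1, 2), Pow(Add(n, 0), 2)) = Mul(Rational(1, 2), Pow(n, 2)))
X = Rational(-1, 24) (X = Mul(-3, Mul(Rational(1, 2), Pow(Pow(6, -1), 2))) = Mul(-3, Mul(Rational(1, 2), Pow(Rational(1, 6), 2))) = Mul(-3, Mul(Rational(1, 2), Rational(1, 36))) = Mul(-3, Rational(1, 72)) = Rational(-1, 24) ≈ -0.041667)
Function('q')(F) = Rational(-1, 24)
Add(Add(16487, Mul(-1, -9941)), Add(Mul(-3140, Pow(-14983, -1)), Mul(-1148, Pow(Function('q')(82), -1)))) = Add(Add(16487, Mul(-1, -9941)), Add(Mul(-3140, Pow(-14983, -1)), Mul(-1148, Pow(Rational(-1, 24), -1)))) = Add(Add(16487, 9941), Add(Mul(-3140, Rational(-1, 14983)), Mul(-1148, -24))) = Add(26428, Add(Rational(3140, 14983), 27552)) = Add(26428, Rational(412814756, 14983)) = Rational(808785480, 14983)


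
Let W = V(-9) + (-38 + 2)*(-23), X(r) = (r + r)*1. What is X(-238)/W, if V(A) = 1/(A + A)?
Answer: -1224/2129 ≈ -0.57492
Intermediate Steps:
X(r) = 2*r (X(r) = (2*r)*1 = 2*r)
V(A) = 1/(2*A)
W = 14903/18 (W = (½)/(-9) + (-38 + 2)*(-23) = (½)*(-⅑) - 36*(-23) = -1/18 + 828 = 14903/18 ≈ 827.94)
X(-238)/W = (2*(-238))/(14903/18) = -476*18/14903 = -1224/2129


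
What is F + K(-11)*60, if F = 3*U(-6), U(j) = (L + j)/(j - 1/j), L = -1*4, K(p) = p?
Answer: -4584/7 ≈ -654.86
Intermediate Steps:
L = -4
U(j) = (-4 + j)/(j - 1/j)
F = 36/7 (F = 3*(-6*(-4 - 6)/(-1 + (-6)**2)) = 3*(-6*(-10)/(-1 + 36)) = 3*(-6*(-10)/35) = 3*(-6*1/35*(-10)) = 3*(12/7) = 36/7 ≈ 5.1429)
F + K(-11)*60 = 36/7 - 11*60 = 36/7 - 660 = -4584/7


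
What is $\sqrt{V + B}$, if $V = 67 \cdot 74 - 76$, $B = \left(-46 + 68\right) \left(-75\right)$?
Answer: $4 \sqrt{202} \approx 56.851$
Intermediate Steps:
$B = -1650$ ($B = 22 \left(-75\right) = -1650$)
$V = 4882$ ($V = 4958 - 76 = 4882$)
$\sqrt{V + B} = \sqrt{4882 - 1650} = \sqrt{3232} = 4 \sqrt{202}$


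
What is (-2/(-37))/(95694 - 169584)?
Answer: -1/1366965 ≈ -7.3155e-7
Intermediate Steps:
(-2/(-37))/(95694 - 169584) = (-2*(-1/37))/(-73890) = -1/73890*2/37 = -1/1366965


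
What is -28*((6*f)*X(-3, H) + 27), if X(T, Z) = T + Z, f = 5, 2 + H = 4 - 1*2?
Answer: 1764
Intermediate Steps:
H = 0 (H = -2 + (4 - 1*2) = -2 + (4 - 2) = -2 + 2 = 0)
-28*((6*f)*X(-3, H) + 27) = -28*((6*5)*(-3 + 0) + 27) = -28*(30*(-3) + 27) = -28*(-90 + 27) = -28*(-63) = 1764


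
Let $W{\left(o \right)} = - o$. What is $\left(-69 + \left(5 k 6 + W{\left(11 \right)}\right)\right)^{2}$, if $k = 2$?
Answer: $400$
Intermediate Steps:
$\left(-69 + \left(5 k 6 + W{\left(11 \right)}\right)\right)^{2} = \left(-69 - \left(11 - 5 \cdot 2 \cdot 6\right)\right)^{2} = \left(-69 + \left(10 \cdot 6 - 11\right)\right)^{2} = \left(-69 + \left(60 - 11\right)\right)^{2} = \left(-69 + 49\right)^{2} = \left(-20\right)^{2} = 400$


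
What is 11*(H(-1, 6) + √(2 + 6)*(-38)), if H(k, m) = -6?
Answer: -66 - 836*√2 ≈ -1248.3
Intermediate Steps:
11*(H(-1, 6) + √(2 + 6)*(-38)) = 11*(-6 + √(2 + 6)*(-38)) = 11*(-6 + √8*(-38)) = 11*(-6 + (2*√2)*(-38)) = 11*(-6 - 76*√2) = -66 - 836*√2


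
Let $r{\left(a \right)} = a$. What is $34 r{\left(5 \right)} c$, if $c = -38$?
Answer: $-6460$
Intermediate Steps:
$34 r{\left(5 \right)} c = 34 \cdot 5 \left(-38\right) = 170 \left(-38\right) = -6460$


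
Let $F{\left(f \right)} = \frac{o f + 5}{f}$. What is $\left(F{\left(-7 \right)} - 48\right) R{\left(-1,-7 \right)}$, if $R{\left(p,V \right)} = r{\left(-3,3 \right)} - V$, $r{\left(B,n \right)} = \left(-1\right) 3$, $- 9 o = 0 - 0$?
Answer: $- \frac{1364}{7} \approx -194.86$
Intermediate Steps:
$o = 0$ ($o = - \frac{0 - 0}{9} = - \frac{0 + 0}{9} = \left(- \frac{1}{9}\right) 0 = 0$)
$r{\left(B,n \right)} = -3$
$F{\left(f \right)} = \frac{5}{f}$ ($F{\left(f \right)} = \frac{0 f + 5}{f} = \frac{0 + 5}{f} = \frac{5}{f}$)
$R{\left(p,V \right)} = -3 - V$
$\left(F{\left(-7 \right)} - 48\right) R{\left(-1,-7 \right)} = \left(\frac{5}{-7} - 48\right) \left(-3 - -7\right) = \left(5 \left(- \frac{1}{7}\right) - 48\right) \left(-3 + 7\right) = \left(- \frac{5}{7} - 48\right) 4 = \left(- \frac{341}{7}\right) 4 = - \frac{1364}{7}$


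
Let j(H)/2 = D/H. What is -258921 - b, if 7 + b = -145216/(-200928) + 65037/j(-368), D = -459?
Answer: -91260845792/320229 ≈ -2.8499e+5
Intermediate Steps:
j(H) = -918/H (j(H) = 2*(-459/H) = -918/H)
b = 8346832883/320229 (b = -7 + (-145216/(-200928) + 65037/((-918/(-368)))) = -7 + (-145216*(-1/200928) + 65037/((-918*(-1/368)))) = -7 + (4538/6279 + 65037/(459/184)) = -7 + (4538/6279 + 65037*(184/459)) = -7 + (4538/6279 + 3988936/153) = -7 + 8349074486/320229 = 8346832883/320229 ≈ 26065.)
-258921 - b = -258921 - 1*8346832883/320229 = -258921 - 8346832883/320229 = -91260845792/320229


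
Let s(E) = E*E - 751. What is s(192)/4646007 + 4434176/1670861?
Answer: 20661552538525/7762831902027 ≈ 2.6616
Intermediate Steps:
s(E) = -751 + E**2 (s(E) = E**2 - 751 = -751 + E**2)
s(192)/4646007 + 4434176/1670861 = (-751 + 192**2)/4646007 + 4434176/1670861 = (-751 + 36864)*(1/4646007) + 4434176*(1/1670861) = 36113*(1/4646007) + 4434176/1670861 = 36113/4646007 + 4434176/1670861 = 20661552538525/7762831902027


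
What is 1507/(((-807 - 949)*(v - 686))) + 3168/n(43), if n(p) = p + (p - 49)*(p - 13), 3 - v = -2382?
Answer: -9451757051/408731828 ≈ -23.125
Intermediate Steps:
v = 2385 (v = 3 - 1*(-2382) = 3 + 2382 = 2385)
n(p) = p + (-49 + p)*(-13 + p)
1507/(((-807 - 949)*(v - 686))) + 3168/n(43) = 1507/(((-807 - 949)*(2385 - 686))) + 3168/(637 + 43² - 61*43) = 1507/((-1756*1699)) + 3168/(637 + 1849 - 2623) = 1507/(-2983444) + 3168/(-137) = 1507*(-1/2983444) + 3168*(-1/137) = -1507/2983444 - 3168/137 = -9451757051/408731828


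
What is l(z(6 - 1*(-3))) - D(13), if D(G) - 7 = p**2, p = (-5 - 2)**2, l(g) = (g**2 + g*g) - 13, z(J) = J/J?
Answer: -2419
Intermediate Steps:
z(J) = 1
l(g) = -13 + 2*g**2 (l(g) = (g**2 + g**2) - 13 = 2*g**2 - 13 = -13 + 2*g**2)
p = 49 (p = (-7)**2 = 49)
D(G) = 2408 (D(G) = 7 + 49**2 = 7 + 2401 = 2408)
l(z(6 - 1*(-3))) - D(13) = (-13 + 2*1**2) - 1*2408 = (-13 + 2*1) - 2408 = (-13 + 2) - 2408 = -11 - 2408 = -2419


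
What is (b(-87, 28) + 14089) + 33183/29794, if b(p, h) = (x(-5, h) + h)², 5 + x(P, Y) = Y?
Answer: 497295043/29794 ≈ 16691.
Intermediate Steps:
x(P, Y) = -5 + Y
b(p, h) = (-5 + 2*h)² (b(p, h) = ((-5 + h) + h)² = (-5 + 2*h)²)
(b(-87, 28) + 14089) + 33183/29794 = ((-5 + 2*28)² + 14089) + 33183/29794 = ((-5 + 56)² + 14089) + 33183*(1/29794) = (51² + 14089) + 33183/29794 = (2601 + 14089) + 33183/29794 = 16690 + 33183/29794 = 497295043/29794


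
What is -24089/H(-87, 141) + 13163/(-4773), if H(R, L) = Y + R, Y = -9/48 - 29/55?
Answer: 100163542553/368423097 ≈ 271.87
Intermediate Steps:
Y = -629/880 (Y = -9*1/48 - 29*1/55 = -3/16 - 29/55 = -629/880 ≈ -0.71477)
H(R, L) = -629/880 + R
-24089/H(-87, 141) + 13163/(-4773) = -24089/(-629/880 - 87) + 13163/(-4773) = -24089/(-77189/880) + 13163*(-1/4773) = -24089*(-880/77189) - 13163/4773 = 21198320/77189 - 13163/4773 = 100163542553/368423097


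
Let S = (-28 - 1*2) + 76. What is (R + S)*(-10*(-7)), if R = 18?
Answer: 4480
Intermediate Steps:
S = 46 (S = (-28 - 2) + 76 = -30 + 76 = 46)
(R + S)*(-10*(-7)) = (18 + 46)*(-10*(-7)) = 64*70 = 4480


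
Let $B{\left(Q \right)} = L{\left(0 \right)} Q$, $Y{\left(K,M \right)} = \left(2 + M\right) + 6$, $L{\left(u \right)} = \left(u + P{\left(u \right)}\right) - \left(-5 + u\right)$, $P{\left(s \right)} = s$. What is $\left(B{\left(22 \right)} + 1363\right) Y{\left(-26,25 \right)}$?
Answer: $48609$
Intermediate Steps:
$L{\left(u \right)} = 5 + u$ ($L{\left(u \right)} = \left(u + u\right) - \left(-5 + u\right) = 2 u - \left(-5 + u\right) = 5 + u$)
$Y{\left(K,M \right)} = 8 + M$
$B{\left(Q \right)} = 5 Q$ ($B{\left(Q \right)} = \left(5 + 0\right) Q = 5 Q$)
$\left(B{\left(22 \right)} + 1363\right) Y{\left(-26,25 \right)} = \left(5 \cdot 22 + 1363\right) \left(8 + 25\right) = \left(110 + 1363\right) 33 = 1473 \cdot 33 = 48609$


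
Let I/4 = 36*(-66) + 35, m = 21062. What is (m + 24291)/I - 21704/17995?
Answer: -1019363491/168505180 ≈ -6.0494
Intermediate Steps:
I = -9364 (I = 4*(36*(-66) + 35) = 4*(-2376 + 35) = 4*(-2341) = -9364)
(m + 24291)/I - 21704/17995 = (21062 + 24291)/(-9364) - 21704/17995 = 45353*(-1/9364) - 21704*1/17995 = -45353/9364 - 21704/17995 = -1019363491/168505180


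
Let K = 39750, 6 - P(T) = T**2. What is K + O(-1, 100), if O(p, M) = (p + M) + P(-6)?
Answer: 39819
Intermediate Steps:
P(T) = 6 - T**2
O(p, M) = -30 + M + p (O(p, M) = (p + M) + (6 - 1*(-6)**2) = (M + p) + (6 - 1*36) = (M + p) + (6 - 36) = (M + p) - 30 = -30 + M + p)
K + O(-1, 100) = 39750 + (-30 + 100 - 1) = 39750 + 69 = 39819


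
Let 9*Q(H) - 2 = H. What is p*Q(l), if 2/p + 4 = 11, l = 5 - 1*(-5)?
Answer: 8/21 ≈ 0.38095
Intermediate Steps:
l = 10 (l = 5 + 5 = 10)
p = 2/7 (p = 2/(-4 + 11) = 2/7 ≈ 0.28571)
Q(H) = 2/9 + H/9
p*Q(l) = 2*(2/9 + (⅑)*10)/7 = 2*(2/9 + 10/9)/7 = (2/7)*(4/3) = 8/21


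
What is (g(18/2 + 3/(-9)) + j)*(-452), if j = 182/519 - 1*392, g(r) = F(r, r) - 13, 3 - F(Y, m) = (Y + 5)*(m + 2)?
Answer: 385259488/1557 ≈ 2.4744e+5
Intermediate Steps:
F(Y, m) = 3 - (2 + m)*(5 + Y) (F(Y, m) = 3 - (Y + 5)*(m + 2) = 3 - (5 + Y)*(2 + m) = 3 - (2 + m)*(5 + Y))
g(r) = -20 - r² - 7*r (g(r) = (-7 - 5*r - 2*r - r*r) - 13 = (-7 - 5*r - 2*r - r²) - 13 = (-7 - r² - 7*r) - 13 = -20 - r² - 7*r)
j = -203266/519 (j = 182*(1/519) - 392 = 182/519 - 392 = -203266/519 ≈ -391.65)
(g(18/2 + 3/(-9)) + j)*(-452) = ((-20 - (18/2 + 3/(-9))² - 7*(18/2 + 3/(-9))) - 203266/519)*(-452) = ((-20 - (18*(½) + 3*(-⅑))² - 7*(18*(½) + 3*(-⅑))) - 203266/519)*(-452) = ((-20 - (9 - ⅓)² - 7*(9 - ⅓)) - 203266/519)*(-452) = ((-20 - (26/3)² - 7*26/3) - 203266/519)*(-452) = ((-20 - 1*676/9 - 182/3) - 203266/519)*(-452) = ((-20 - 676/9 - 182/3) - 203266/519)*(-452) = (-1402/9 - 203266/519)*(-452) = -852344/1557*(-452) = 385259488/1557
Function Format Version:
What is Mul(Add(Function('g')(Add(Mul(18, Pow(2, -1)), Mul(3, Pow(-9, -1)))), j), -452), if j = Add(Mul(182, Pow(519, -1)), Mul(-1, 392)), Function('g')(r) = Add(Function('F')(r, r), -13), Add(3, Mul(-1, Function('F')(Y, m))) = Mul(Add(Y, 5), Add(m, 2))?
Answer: Rational(385259488, 1557) ≈ 2.4744e+5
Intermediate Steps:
Function('F')(Y, m) = Add(3, Mul(-1, Add(2, m), Add(5, Y))) (Function('F')(Y, m) = Add(3, Mul(-1, Mul(Add(Y, 5), Add(m, 2)))) = Add(3, Mul(-1, Mul(Add(5, Y), Add(2, m)))) = Add(3, Mul(-1, Mul(Add(2, m), Add(5, Y)))) = Add(3, Mul(-1, Add(2, m), Add(5, Y))))
Function('g')(r) = Add(-20, Mul(-1, Pow(r, 2)), Mul(-7, r)) (Function('g')(r) = Add(Add(-7, Mul(-5, r), Mul(-2, r), Mul(-1, r, r)), -13) = Add(Add(-7, Mul(-5, r), Mul(-2, r), Mul(-1, Pow(r, 2))), -13) = Add(Add(-7, Mul(-1, Pow(r, 2)), Mul(-7, r)), -13) = Add(-20, Mul(-1, Pow(r, 2)), Mul(-7, r)))
j = Rational(-203266, 519) (j = Add(Mul(182, Rational(1, 519)), -392) = Add(Rational(182, 519), -392) = Rational(-203266, 519) ≈ -391.65)
Mul(Add(Function('g')(Add(Mul(18, Pow(2, -1)), Mul(3, Pow(-9, -1)))), j), -452) = Mul(Add(Add(-20, Mul(-1, Pow(Add(Mul(18, Pow(2, -1)), Mul(3, Pow(-9, -1))), 2)), Mul(-7, Add(Mul(18, Pow(2, -1)), Mul(3, Pow(-9, -1))))), Rational(-203266, 519)), -452) = Mul(Add(Add(-20, Mul(-1, Pow(Add(Mul(18, Rational(1, 2)), Mul(3, Rational(-1, 9))), 2)), Mul(-7, Add(Mul(18, Rational(1, 2)), Mul(3, Rational(-1, 9))))), Rational(-203266, 519)), -452) = Mul(Add(Add(-20, Mul(-1, Pow(Add(9, Rational(-1, 3)), 2)), Mul(-7, Add(9, Rational(-1, 3)))), Rational(-203266, 519)), -452) = Mul(Add(Add(-20, Mul(-1, Pow(Rational(26, 3), 2)), Mul(-7, Rational(26, 3))), Rational(-203266, 519)), -452) = Mul(Add(Add(-20, Mul(-1, Rational(676, 9)), Rational(-182, 3)), Rational(-203266, 519)), -452) = Mul(Add(Add(-20, Rational(-676, 9), Rational(-182, 3)), Rational(-203266, 519)), -452) = Mul(Add(Rational(-1402, 9), Rational(-203266, 519)), -452) = Mul(Rational(-852344, 1557), -452) = Rational(385259488, 1557)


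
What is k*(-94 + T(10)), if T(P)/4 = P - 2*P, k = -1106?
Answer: 148204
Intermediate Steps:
T(P) = -4*P (T(P) = 4*(P - 2*P) = 4*(-P) = -4*P)
k*(-94 + T(10)) = -1106*(-94 - 4*10) = -1106*(-94 - 40) = -1106*(-134) = 148204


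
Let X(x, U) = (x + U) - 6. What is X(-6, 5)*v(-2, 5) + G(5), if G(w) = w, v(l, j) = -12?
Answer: 89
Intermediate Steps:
X(x, U) = -6 + U + x (X(x, U) = (U + x) - 6 = -6 + U + x)
X(-6, 5)*v(-2, 5) + G(5) = (-6 + 5 - 6)*(-12) + 5 = -7*(-12) + 5 = 84 + 5 = 89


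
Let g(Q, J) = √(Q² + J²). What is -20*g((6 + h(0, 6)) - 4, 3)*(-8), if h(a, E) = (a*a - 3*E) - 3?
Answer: 160*√370 ≈ 3077.7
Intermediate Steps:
h(a, E) = -3 + a² - 3*E (h(a, E) = (a² - 3*E) - 3 = -3 + a² - 3*E)
g(Q, J) = √(J² + Q²)
-20*g((6 + h(0, 6)) - 4, 3)*(-8) = -20*√(3² + ((6 + (-3 + 0² - 3*6)) - 4)²)*(-8) = -20*√(9 + ((6 + (-3 + 0 - 18)) - 4)²)*(-8) = -20*√(9 + ((6 - 21) - 4)²)*(-8) = -20*√(9 + (-15 - 4)²)*(-8) = -20*√(9 + (-19)²)*(-8) = -20*√(9 + 361)*(-8) = -20*√370*(-8) = 160*√370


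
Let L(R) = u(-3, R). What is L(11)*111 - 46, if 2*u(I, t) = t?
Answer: 1129/2 ≈ 564.50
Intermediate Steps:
u(I, t) = t/2
L(R) = R/2
L(11)*111 - 46 = ((½)*11)*111 - 46 = (11/2)*111 - 46 = 1221/2 - 46 = 1129/2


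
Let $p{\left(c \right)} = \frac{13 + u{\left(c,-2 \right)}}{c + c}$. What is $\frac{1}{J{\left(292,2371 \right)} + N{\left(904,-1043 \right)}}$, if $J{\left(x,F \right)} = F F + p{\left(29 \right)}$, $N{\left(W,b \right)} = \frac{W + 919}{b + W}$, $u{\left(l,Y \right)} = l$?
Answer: $\frac{4031}{22660784923} \approx 1.7788 \cdot 10^{-7}$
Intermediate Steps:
$p{\left(c \right)} = \frac{13 + c}{2 c}$ ($p{\left(c \right)} = \frac{13 + c}{c + c} = \frac{13 + c}{2 c}$)
$N{\left(W,b \right)} = \frac{919 + W}{W + b}$
$J{\left(x,F \right)} = \frac{21}{29} + F^{2}$ ($J{\left(x,F \right)} = F F + \frac{13 + 29}{2 \cdot 29} = F^{2} + \frac{1}{2} \cdot \frac{1}{29} \cdot 42 = F^{2} + \frac{21}{29} = \frac{21}{29} + F^{2}$)
$\frac{1}{J{\left(292,2371 \right)} + N{\left(904,-1043 \right)}} = \frac{1}{\left(\frac{21}{29} + 2371^{2}\right) + \frac{919 + 904}{904 - 1043}} = \frac{1}{\left(\frac{21}{29} + 5621641\right) + \frac{1}{-139} \cdot 1823} = \frac{1}{\frac{163027610}{29} - \frac{1823}{139}} = \frac{1}{\frac{22660784923}{4031}} = \frac{4031}{22660784923}$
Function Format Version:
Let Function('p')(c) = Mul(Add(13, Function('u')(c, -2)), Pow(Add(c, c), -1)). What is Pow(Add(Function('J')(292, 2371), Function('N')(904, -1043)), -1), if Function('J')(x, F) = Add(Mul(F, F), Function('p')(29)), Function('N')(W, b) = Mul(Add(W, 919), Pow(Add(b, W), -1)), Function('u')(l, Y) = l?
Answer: Rational(4031, 22660784923) ≈ 1.7788e-7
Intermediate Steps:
Function('p')(c) = Mul(Rational(1, 2), Pow(c, -1), Add(13, c)) (Function('p')(c) = Mul(Add(13, c), Pow(Add(c, c), -1)) = Mul(Add(13, c), Pow(Mul(2, c), -1)) = Mul(Add(13, c), Mul(Rational(1, 2), Pow(c, -1))) = Mul(Rational(1, 2), Pow(c, -1), Add(13, c)))
Function('N')(W, b) = Mul(Pow(Add(W, b), -1), Add(919, W)) (Function('N')(W, b) = Mul(Add(919, W), Pow(Add(W, b), -1)) = Mul(Pow(Add(W, b), -1), Add(919, W)))
Function('J')(x, F) = Add(Rational(21, 29), Pow(F, 2)) (Function('J')(x, F) = Add(Mul(F, F), Mul(Rational(1, 2), Pow(29, -1), Add(13, 29))) = Add(Pow(F, 2), Mul(Rational(1, 2), Rational(1, 29), 42)) = Add(Pow(F, 2), Rational(21, 29)) = Add(Rational(21, 29), Pow(F, 2)))
Pow(Add(Function('J')(292, 2371), Function('N')(904, -1043)), -1) = Pow(Add(Add(Rational(21, 29), Pow(2371, 2)), Mul(Pow(Add(904, -1043), -1), Add(919, 904))), -1) = Pow(Add(Add(Rational(21, 29), 5621641), Mul(Pow(-139, -1), 1823)), -1) = Pow(Add(Rational(163027610, 29), Mul(Rational(-1, 139), 1823)), -1) = Pow(Add(Rational(163027610, 29), Rational(-1823, 139)), -1) = Pow(Rational(22660784923, 4031), -1) = Rational(4031, 22660784923)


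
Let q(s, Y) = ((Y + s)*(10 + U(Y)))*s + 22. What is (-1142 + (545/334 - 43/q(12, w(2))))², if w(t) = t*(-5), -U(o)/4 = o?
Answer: 13540428525042409/10411549369 ≈ 1.3005e+6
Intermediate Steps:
U(o) = -4*o
w(t) = -5*t
q(s, Y) = 22 + s*(10 - 4*Y)*(Y + s) (q(s, Y) = ((Y + s)*(10 - 4*Y))*s + 22 = ((10 - 4*Y)*(Y + s))*s + 22 = s*(10 - 4*Y)*(Y + s) + 22 = 22 + s*(10 - 4*Y)*(Y + s))
(-1142 + (545/334 - 43/q(12, w(2))))² = (-1142 + (545/334 - 43/(22 + 10*12² - 4*(-5*2)*12² - 4*12*(-5*2)² + 10*(-5*2)*12)))² = (-1142 + (545*(1/334) - 43/(22 + 10*144 - 4*(-10)*144 - 4*12*(-10)² + 10*(-10)*12)))² = (-1142 + (545/334 - 43/(22 + 1440 + 5760 - 4*12*100 - 1200)))² = (-1142 + (545/334 - 43/(22 + 1440 + 5760 - 4800 - 1200)))² = (-1142 + (545/334 - 43/1222))² = (-1142 + 162907/102037)² = (-116363347/102037)² = 13540428525042409/10411549369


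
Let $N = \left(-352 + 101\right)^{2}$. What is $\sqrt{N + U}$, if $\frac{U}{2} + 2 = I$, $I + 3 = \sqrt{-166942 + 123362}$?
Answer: $\sqrt{62991 + 4 i \sqrt{10895}} \approx 250.98 + 0.8318 i$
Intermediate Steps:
$N = 63001$ ($N = \left(-251\right)^{2} = 63001$)
$I = -3 + 2 i \sqrt{10895}$ ($I = -3 + \sqrt{-166942 + 123362} = -3 + \sqrt{-43580} = -3 + 2 i \sqrt{10895} \approx -3.0 + 208.76 i$)
$U = -10 + 4 i \sqrt{10895}$ ($U = -4 + 2 \left(-3 + 2 i \sqrt{10895}\right) = -4 - \left(6 - 4 i \sqrt{10895}\right) = -10 + 4 i \sqrt{10895} \approx -10.0 + 417.52 i$)
$\sqrt{N + U} = \sqrt{63001 - \left(10 - 4 i \sqrt{10895}\right)} = \sqrt{62991 + 4 i \sqrt{10895}}$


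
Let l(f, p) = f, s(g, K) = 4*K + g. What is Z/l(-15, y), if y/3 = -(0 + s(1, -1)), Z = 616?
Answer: -616/15 ≈ -41.067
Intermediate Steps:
s(g, K) = g + 4*K
y = 9 (y = 3*(-(0 + (1 + 4*(-1)))) = 3*(-(0 + (1 - 4))) = 3*(-(0 - 3)) = 3*(-1*(-3)) = 3*3 = 9)
Z/l(-15, y) = 616/(-15) = 616*(-1/15) = -616/15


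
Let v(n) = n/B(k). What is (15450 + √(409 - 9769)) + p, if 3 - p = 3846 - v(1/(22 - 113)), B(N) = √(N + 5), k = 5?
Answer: 11607 - √10/910 + 12*I*√65 ≈ 11607.0 + 96.747*I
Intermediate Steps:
B(N) = √(5 + N)
v(n) = n*√10/10 (v(n) = n/(√(5 + 5)) = n/(√10) = n*(√10/10) = n*√10/10)
p = -3843 - √10/910 (p = 3 - (3846 - √10/(10*(22 - 113))) = 3 - (3846 - √10/(10*(-91))) = 3 - (3846 - (-1)*√10/(10*91)) = 3 - (3846 - (-1)*√10/910) = 3 - (3846 + √10/910) = 3 + (-3846 - √10/910) = -3843 - √10/910 ≈ -3843.0)
(15450 + √(409 - 9769)) + p = (15450 + √(409 - 9769)) + (-3843 - √10/910) = (15450 + √(-9360)) + (-3843 - √10/910) = (15450 + 12*I*√65) + (-3843 - √10/910) = 11607 - √10/910 + 12*I*√65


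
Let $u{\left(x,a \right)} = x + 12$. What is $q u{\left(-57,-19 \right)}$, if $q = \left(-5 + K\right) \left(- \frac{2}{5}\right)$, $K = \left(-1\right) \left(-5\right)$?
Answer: $0$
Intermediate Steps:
$K = 5$
$u{\left(x,a \right)} = 12 + x$
$q = 0$ ($q = \left(-5 + 5\right) \left(- \frac{2}{5}\right) = 0 \left(\left(-2\right) \frac{1}{5}\right) = 0 \left(- \frac{2}{5}\right) = 0$)
$q u{\left(-57,-19 \right)} = 0 \left(12 - 57\right) = 0 \left(-45\right) = 0$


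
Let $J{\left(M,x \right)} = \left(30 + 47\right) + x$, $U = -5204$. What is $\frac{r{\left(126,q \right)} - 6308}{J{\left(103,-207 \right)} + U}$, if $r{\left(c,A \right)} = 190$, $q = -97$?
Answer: $\frac{437}{381} \approx 1.147$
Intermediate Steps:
$J{\left(M,x \right)} = 77 + x$
$\frac{r{\left(126,q \right)} - 6308}{J{\left(103,-207 \right)} + U} = \frac{190 - 6308}{\left(77 - 207\right) - 5204} = - \frac{6118}{-130 - 5204} = - \frac{6118}{-5334} = \left(-6118\right) \left(- \frac{1}{5334}\right) = \frac{437}{381}$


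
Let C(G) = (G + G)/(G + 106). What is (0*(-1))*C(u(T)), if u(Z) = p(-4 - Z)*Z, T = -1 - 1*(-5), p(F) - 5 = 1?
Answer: 0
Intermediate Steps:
p(F) = 6 (p(F) = 5 + 1 = 6)
T = 4 (T = -1 + 5 = 4)
u(Z) = 6*Z
C(G) = 2*G/(106 + G) (C(G) = (2*G)/(106 + G) = 2*G/(106 + G))
(0*(-1))*C(u(T)) = (0*(-1))*(2*(6*4)/(106 + 6*4)) = 0*(2*24/(106 + 24)) = 0*(2*24/130) = 0*(2*24*(1/130)) = 0*(24/65) = 0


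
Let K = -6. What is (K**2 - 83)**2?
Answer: 2209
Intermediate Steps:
(K**2 - 83)**2 = ((-6)**2 - 83)**2 = (36 - 83)**2 = (-47)**2 = 2209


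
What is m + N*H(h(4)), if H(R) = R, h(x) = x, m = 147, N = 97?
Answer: 535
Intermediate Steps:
m + N*H(h(4)) = 147 + 97*4 = 147 + 388 = 535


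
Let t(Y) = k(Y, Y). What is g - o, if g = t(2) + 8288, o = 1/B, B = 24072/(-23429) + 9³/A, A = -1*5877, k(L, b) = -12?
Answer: 145811646277/17616765 ≈ 8276.9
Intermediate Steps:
A = -5877
B = -17616765/15299137 (B = 24072/(-23429) + 9³/(-5877) = 24072*(-1/23429) + 729*(-1/5877) = -24072/23429 - 81/653 = -17616765/15299137 ≈ -1.1515)
t(Y) = -12
o = -15299137/17616765 (o = 1/(-17616765/15299137) = -15299137/17616765 ≈ -0.86844)
g = 8276 (g = -12 + 8288 = 8276)
g - o = 8276 - 1*(-15299137/17616765) = 8276 + 15299137/17616765 = 145811646277/17616765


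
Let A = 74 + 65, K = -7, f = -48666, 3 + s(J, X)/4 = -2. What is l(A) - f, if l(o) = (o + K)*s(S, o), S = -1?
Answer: 46026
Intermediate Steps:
s(J, X) = -20 (s(J, X) = -12 + 4*(-2) = -12 - 8 = -20)
A = 139
l(o) = 140 - 20*o (l(o) = (o - 7)*(-20) = (-7 + o)*(-20) = 140 - 20*o)
l(A) - f = (140 - 20*139) - 1*(-48666) = (140 - 2780) + 48666 = -2640 + 48666 = 46026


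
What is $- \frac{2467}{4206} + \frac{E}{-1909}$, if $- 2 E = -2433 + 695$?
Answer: $- \frac{8364517}{8029254} \approx -1.0418$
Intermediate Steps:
$E = 869$ ($E = - \frac{-2433 + 695}{2} = \left(- \frac{1}{2}\right) \left(-1738\right) = 869$)
$- \frac{2467}{4206} + \frac{E}{-1909} = - \frac{2467}{4206} + \frac{869}{-1909} = \left(-2467\right) \frac{1}{4206} + 869 \left(- \frac{1}{1909}\right) = - \frac{2467}{4206} - \frac{869}{1909} = - \frac{8364517}{8029254}$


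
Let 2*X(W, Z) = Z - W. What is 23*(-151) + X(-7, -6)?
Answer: -6945/2 ≈ -3472.5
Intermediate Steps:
X(W, Z) = Z/2 - W/2 (X(W, Z) = (Z - W)/2 = Z/2 - W/2)
23*(-151) + X(-7, -6) = 23*(-151) + ((½)*(-6) - ½*(-7)) = -3473 + (-3 + 7/2) = -3473 + ½ = -6945/2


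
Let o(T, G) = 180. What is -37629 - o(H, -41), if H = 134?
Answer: -37809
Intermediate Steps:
-37629 - o(H, -41) = -37629 - 1*180 = -37629 - 180 = -37809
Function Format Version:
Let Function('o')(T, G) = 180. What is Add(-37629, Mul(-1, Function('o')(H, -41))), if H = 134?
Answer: -37809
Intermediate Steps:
Add(-37629, Mul(-1, Function('o')(H, -41))) = Add(-37629, Mul(-1, 180)) = Add(-37629, -180) = -37809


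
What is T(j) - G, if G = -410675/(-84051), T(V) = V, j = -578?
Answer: -48992153/84051 ≈ -582.89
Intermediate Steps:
G = 410675/84051 (G = -410675*(-1/84051) = 410675/84051 ≈ 4.8860)
T(j) - G = -578 - 1*410675/84051 = -578 - 410675/84051 = -48992153/84051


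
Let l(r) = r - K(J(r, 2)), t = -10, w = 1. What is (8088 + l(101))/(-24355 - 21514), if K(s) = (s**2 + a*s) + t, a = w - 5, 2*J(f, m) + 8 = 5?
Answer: -32763/183476 ≈ -0.17857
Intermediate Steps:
J(f, m) = -3/2 (J(f, m) = -4 + (1/2)*5 = -4 + 5/2 = -3/2)
a = -4 (a = 1 - 5 = -4)
K(s) = -10 + s**2 - 4*s (K(s) = (s**2 - 4*s) - 10 = -10 + s**2 - 4*s)
l(r) = 7/4 + r (l(r) = r - (-10 + (-3/2)**2 - 4*(-3/2)) = r - (-10 + 9/4 + 6) = r - 1*(-7/4) = r + 7/4 = 7/4 + r)
(8088 + l(101))/(-24355 - 21514) = (8088 + (7/4 + 101))/(-24355 - 21514) = (8088 + 411/4)/(-45869) = (32763/4)*(-1/45869) = -32763/183476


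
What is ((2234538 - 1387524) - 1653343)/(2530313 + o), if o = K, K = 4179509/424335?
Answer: -342153616215/1073704546364 ≈ -0.31867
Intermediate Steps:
K = 4179509/424335 (K = 4179509*(1/424335) = 4179509/424335 ≈ 9.8495)
o = 4179509/424335 ≈ 9.8495
((2234538 - 1387524) - 1653343)/(2530313 + o) = ((2234538 - 1387524) - 1653343)/(2530313 + 4179509/424335) = (847014 - 1653343)/(1073704546364/424335) = -806329*424335/1073704546364 = -342153616215/1073704546364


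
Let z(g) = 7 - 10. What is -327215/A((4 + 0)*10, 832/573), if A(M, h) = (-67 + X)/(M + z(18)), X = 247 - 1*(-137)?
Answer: -12106955/317 ≈ -38192.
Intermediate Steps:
z(g) = -3
X = 384 (X = 247 + 137 = 384)
A(M, h) = 317/(-3 + M) (A(M, h) = (-67 + 384)/(M - 3) = 317/(-3 + M))
-327215/A((4 + 0)*10, 832/573) = -327215/(317/(-3 + (4 + 0)*10)) = -327215/(317/(-3 + 4*10)) = -327215/(317/(-3 + 40)) = -327215/(317/37) = -327215/(317*(1/37)) = -327215/317/37 = -327215*37/317 = -12106955/317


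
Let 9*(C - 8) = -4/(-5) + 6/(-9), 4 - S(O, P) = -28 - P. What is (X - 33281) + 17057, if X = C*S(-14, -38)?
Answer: -732244/45 ≈ -16272.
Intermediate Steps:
S(O, P) = 32 + P (S(O, P) = 4 - (-28 - P) = 4 + (28 + P) = 32 + P)
C = 1082/135 (C = 8 + (-4/(-5) + 6/(-9))/9 = 8 + (-4*(-1/5) + 6*(-1/9))/9 = 8 + (4/5 - 2/3)/9 = 8 + (1/9)*(2/15) = 8 + 2/135 = 1082/135 ≈ 8.0148)
X = -2164/45 (X = 1082*(32 - 38)/135 = (1082/135)*(-6) = -2164/45 ≈ -48.089)
(X - 33281) + 17057 = (-2164/45 - 33281) + 17057 = -1499809/45 + 17057 = -732244/45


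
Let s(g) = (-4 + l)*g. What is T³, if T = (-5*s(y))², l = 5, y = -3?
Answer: 11390625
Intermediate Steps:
s(g) = g (s(g) = (-4 + 5)*g = 1*g = g)
T = 225 (T = (-5*(-3))² = 15² = 225)
T³ = 225³ = 11390625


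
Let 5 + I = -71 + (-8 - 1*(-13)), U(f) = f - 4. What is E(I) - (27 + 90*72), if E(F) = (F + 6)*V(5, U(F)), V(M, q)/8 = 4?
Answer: -8587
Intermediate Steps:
U(f) = -4 + f
V(M, q) = 32 (V(M, q) = 8*4 = 32)
I = -71 (I = -5 + (-71 + (-8 - 1*(-13))) = -5 + (-71 + (-8 + 13)) = -5 + (-71 + 5) = -5 - 66 = -71)
E(F) = 192 + 32*F (E(F) = (F + 6)*32 = (6 + F)*32 = 192 + 32*F)
E(I) - (27 + 90*72) = (192 + 32*(-71)) - (27 + 90*72) = (192 - 2272) - (27 + 6480) = -2080 - 1*6507 = -2080 - 6507 = -8587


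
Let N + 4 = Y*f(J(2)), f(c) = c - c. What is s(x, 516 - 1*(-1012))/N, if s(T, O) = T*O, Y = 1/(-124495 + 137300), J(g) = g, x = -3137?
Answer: 1198334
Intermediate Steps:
f(c) = 0
Y = 1/12805 ≈ 7.8095e-5
N = -4 (N = -4 + (1/12805)*0 = -4 + 0 = -4)
s(T, O) = O*T
s(x, 516 - 1*(-1012))/N = ((516 - 1*(-1012))*(-3137))/(-4) = ((516 + 1012)*(-3137))*(-1/4) = (1528*(-3137))*(-1/4) = -4793336*(-1/4) = 1198334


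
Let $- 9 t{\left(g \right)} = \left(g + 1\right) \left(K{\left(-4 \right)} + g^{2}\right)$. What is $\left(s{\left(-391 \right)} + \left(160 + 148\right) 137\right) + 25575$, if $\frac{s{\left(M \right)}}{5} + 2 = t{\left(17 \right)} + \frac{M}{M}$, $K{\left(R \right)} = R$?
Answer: $64916$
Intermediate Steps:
$t{\left(g \right)} = - \frac{\left(1 + g\right) \left(-4 + g^{2}\right)}{9}$ ($t{\left(g \right)} = - \frac{\left(g + 1\right) \left(-4 + g^{2}\right)}{9} = - \frac{\left(1 + g\right) \left(-4 + g^{2}\right)}{9}$)
$s{\left(M \right)} = -2855$ ($s{\left(M \right)} = -10 + 5 \left(\left(\frac{4}{9} - \frac{17^{2}}{9} - \frac{17^{3}}{9} + \frac{4}{9} \cdot 17\right) + \frac{M}{M}\right) = -10 + 5 \left(\left(\frac{4}{9} - \frac{289}{9} - \frac{4913}{9} + \frac{68}{9}\right) + 1\right) = -10 + 5 \left(-570 + 1\right) = -10 + 5 \left(-569\right) = -10 - 2845 = -2855$)
$\left(s{\left(-391 \right)} + \left(160 + 148\right) 137\right) + 25575 = \left(-2855 + \left(160 + 148\right) 137\right) + 25575 = \left(-2855 + 308 \cdot 137\right) + 25575 = \left(-2855 + 42196\right) + 25575 = 39341 + 25575 = 64916$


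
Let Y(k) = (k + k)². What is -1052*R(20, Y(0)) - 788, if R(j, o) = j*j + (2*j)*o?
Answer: -421588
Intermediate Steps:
Y(k) = 4*k² (Y(k) = (2*k)² = 4*k²)
R(j, o) = j² + 2*j*o
-1052*R(20, Y(0)) - 788 = -21040*(20 + 2*(4*0²)) - 788 = -21040*(20 + 2*(4*0)) - 788 = -21040*(20 + 2*0) - 788 = -21040*(20 + 0) - 788 = -21040*20 - 788 = -1052*400 - 788 = -420800 - 788 = -421588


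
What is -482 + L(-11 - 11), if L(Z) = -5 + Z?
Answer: -509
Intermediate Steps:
-482 + L(-11 - 11) = -482 + (-5 + (-11 - 11)) = -482 + (-5 - 22) = -482 - 27 = -509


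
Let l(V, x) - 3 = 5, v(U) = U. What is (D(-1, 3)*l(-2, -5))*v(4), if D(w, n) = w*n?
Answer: -96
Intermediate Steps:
D(w, n) = n*w
l(V, x) = 8 (l(V, x) = 3 + 5 = 8)
(D(-1, 3)*l(-2, -5))*v(4) = ((3*(-1))*8)*4 = -3*8*4 = -24*4 = -96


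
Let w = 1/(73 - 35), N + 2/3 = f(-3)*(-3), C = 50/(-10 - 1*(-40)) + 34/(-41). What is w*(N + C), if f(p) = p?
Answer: 188/779 ≈ 0.24133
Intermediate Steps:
C = 103/123 (C = 50/(-10 + 40) + 34*(-1/41) = 50/30 - 34/41 = 50*(1/30) - 34/41 = 5/3 - 34/41 = 103/123 ≈ 0.83740)
N = 25/3 (N = -2/3 - 3*(-3) = -2/3 + 9 = 25/3 ≈ 8.3333)
w = 1/38 ≈ 0.026316
w*(N + C) = (25/3 + 103/123)/38 = (1/38)*(376/41) = 188/779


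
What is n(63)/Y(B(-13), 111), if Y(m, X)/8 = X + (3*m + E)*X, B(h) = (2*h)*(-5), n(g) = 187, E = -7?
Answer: 187/340992 ≈ 0.00054840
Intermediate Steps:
B(h) = -10*h
Y(m, X) = 8*X + 8*X*(-7 + 3*m) (Y(m, X) = 8*(X + (3*m - 7)*X) = 8*(X + (-7 + 3*m)*X) = 8*(X + X*(-7 + 3*m)) = 8*X + 8*X*(-7 + 3*m))
n(63)/Y(B(-13), 111) = 187/((24*111*(-2 - 10*(-13)))) = 187/((24*111*(-2 + 130))) = 187/((24*111*128)) = 187/340992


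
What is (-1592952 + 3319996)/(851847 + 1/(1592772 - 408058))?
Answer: 186004836856/91745006069 ≈ 2.0274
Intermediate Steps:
(-1592952 + 3319996)/(851847 + 1/(1592772 - 408058)) = 1727044/(851847 + 1/1184714) = 1727044/(1009195066759/1184714) = 1727044*(1184714/1009195066759) = 186004836856/91745006069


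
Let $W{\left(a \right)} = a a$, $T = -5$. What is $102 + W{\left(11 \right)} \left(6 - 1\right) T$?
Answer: $-2923$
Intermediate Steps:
$W{\left(a \right)} = a^{2}$
$102 + W{\left(11 \right)} \left(6 - 1\right) T = 102 + 11^{2} \left(6 - 1\right) \left(-5\right) = 102 + 121 \cdot 5 \left(-5\right) = 102 + 121 \left(-25\right) = 102 - 3025 = -2923$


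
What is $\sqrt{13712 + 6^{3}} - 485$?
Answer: $-485 + 2 \sqrt{3482} \approx -366.98$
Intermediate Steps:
$\sqrt{13712 + 6^{3}} - 485 = \sqrt{13712 + 216} - 485 = \sqrt{13928} - 485 = 2 \sqrt{3482} - 485 = -485 + 2 \sqrt{3482}$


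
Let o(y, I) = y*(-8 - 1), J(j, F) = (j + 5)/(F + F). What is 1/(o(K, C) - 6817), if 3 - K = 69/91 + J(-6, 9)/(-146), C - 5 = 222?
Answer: -26572/181677345 ≈ -0.00014626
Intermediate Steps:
C = 227 (C = 5 + 222 = 227)
J(j, F) = (5 + j)/(2*F) (J(j, F) = (5 + j)/((2*F)) = (5 + j)*(1/(2*F)) = (5 + j)/(2*F))
K = 536021/239148 (K = 3 - (69/91 + ((½)*(5 - 6)/9)/(-146)) = 3 - (69*(1/91) + ((½)*(⅑)*(-1))*(-1/146)) = 3 - (69/91 - 1/18*(-1/146)) = 3 - (69/91 + 1/2628) = 3 - 1*181423/239148 = 3 - 181423/239148 = 536021/239148 ≈ 2.2414)
o(y, I) = -9*y (o(y, I) = y*(-9) = -9*y)
1/(o(K, C) - 6817) = 1/(-9*536021/239148 - 6817) = 1/(-536021/26572 - 6817) = 1/(-181677345/26572) = -26572/181677345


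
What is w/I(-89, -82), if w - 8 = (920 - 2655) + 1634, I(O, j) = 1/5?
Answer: -465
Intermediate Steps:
I(O, j) = ⅕ (I(O, j) = (⅕)*1 = ⅕)
w = -93 (w = 8 + ((920 - 2655) + 1634) = 8 + (-1735 + 1634) = 8 - 101 = -93)
w/I(-89, -82) = -93/⅕ = -93*5 = -465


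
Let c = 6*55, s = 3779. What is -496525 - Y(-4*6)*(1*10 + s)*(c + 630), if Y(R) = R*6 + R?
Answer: 610593395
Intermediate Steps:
Y(R) = 7*R (Y(R) = 6*R + R = 7*R)
c = 330
-496525 - Y(-4*6)*(1*10 + s)*(c + 630) = -496525 - 7*(-4*6)*(1*10 + 3779)*(330 + 630) = -496525 - 7*(-24)*(10 + 3779)*960 = -496525 - (-168)*3789*960 = -496525 - (-168)*3637440 = -496525 - 1*(-611089920) = -496525 + 611089920 = 610593395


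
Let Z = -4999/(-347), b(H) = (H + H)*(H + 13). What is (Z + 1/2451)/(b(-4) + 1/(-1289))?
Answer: -15793982944/78933776073 ≈ -0.20009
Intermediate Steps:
b(H) = 2*H*(13 + H) (b(H) = (2*H)*(13 + H) = 2*H*(13 + H))
Z = 4999/347 (Z = -4999*(-1/347) = 4999/347 ≈ 14.406)
(Z + 1/2451)/(b(-4) + 1/(-1289)) = (4999/347 + 1/2451)/(2*(-4)*(13 - 4) + 1/(-1289)) = (4999/347 + 1/2451)/(2*(-4)*9 - 1/1289) = 12252896/(850497*(-72 - 1/1289)) = 12252896/(850497*(-92809/1289)) = (12252896/850497)*(-1289/92809) = -15793982944/78933776073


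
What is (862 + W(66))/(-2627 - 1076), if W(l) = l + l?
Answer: -142/529 ≈ -0.26843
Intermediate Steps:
W(l) = 2*l
(862 + W(66))/(-2627 - 1076) = (862 + 2*66)/(-2627 - 1076) = (862 + 132)/(-3703) = 994*(-1/3703) = -142/529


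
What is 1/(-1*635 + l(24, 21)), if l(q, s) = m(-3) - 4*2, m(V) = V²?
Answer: -1/634 ≈ -0.0015773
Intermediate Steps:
l(q, s) = 1 (l(q, s) = (-3)² - 4*2 = 9 - 8 = 1)
1/(-1*635 + l(24, 21)) = 1/(-1*635 + 1) = 1/(-635 + 1) = 1/(-634) = -1/634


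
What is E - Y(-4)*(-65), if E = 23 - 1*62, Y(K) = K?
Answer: -299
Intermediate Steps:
E = -39 (E = 23 - 62 = -39)
E - Y(-4)*(-65) = -39 - 1*(-4)*(-65) = -39 + 4*(-65) = -39 - 260 = -299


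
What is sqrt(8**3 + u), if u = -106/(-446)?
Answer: sqrt(25473067)/223 ≈ 22.633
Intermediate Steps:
u = 53/223 (u = -106*(-1/446) = 53/223 ≈ 0.23767)
sqrt(8**3 + u) = sqrt(8**3 + 53/223) = sqrt(512 + 53/223) = sqrt(114229/223) = sqrt(25473067)/223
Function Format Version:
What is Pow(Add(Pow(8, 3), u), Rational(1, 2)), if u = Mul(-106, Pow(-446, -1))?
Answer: Mul(Rational(1, 223), Pow(25473067, Rational(1, 2))) ≈ 22.633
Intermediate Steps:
u = Rational(53, 223) (u = Mul(-106, Rational(-1, 446)) = Rational(53, 223) ≈ 0.23767)
Pow(Add(Pow(8, 3), u), Rational(1, 2)) = Pow(Add(Pow(8, 3), Rational(53, 223)), Rational(1, 2)) = Pow(Add(512, Rational(53, 223)), Rational(1, 2)) = Pow(Rational(114229, 223), Rational(1, 2)) = Mul(Rational(1, 223), Pow(25473067, Rational(1, 2)))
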